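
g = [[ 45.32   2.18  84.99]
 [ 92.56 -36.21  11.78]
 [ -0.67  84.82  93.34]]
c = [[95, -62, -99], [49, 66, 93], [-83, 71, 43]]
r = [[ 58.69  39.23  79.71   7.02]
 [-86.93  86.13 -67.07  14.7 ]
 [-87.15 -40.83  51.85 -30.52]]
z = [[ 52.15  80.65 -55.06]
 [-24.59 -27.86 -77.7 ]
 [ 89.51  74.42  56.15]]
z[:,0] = [52.15, -24.59, 89.51]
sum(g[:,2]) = 190.11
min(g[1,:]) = -36.21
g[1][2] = 11.78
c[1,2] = 93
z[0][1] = 80.65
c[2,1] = 71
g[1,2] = 11.78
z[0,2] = -55.06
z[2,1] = 74.42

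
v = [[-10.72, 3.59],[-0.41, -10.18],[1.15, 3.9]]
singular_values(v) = [12.44, 9.66]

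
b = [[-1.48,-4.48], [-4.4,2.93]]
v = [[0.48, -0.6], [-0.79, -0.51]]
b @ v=[[2.83, 3.17], [-4.43, 1.15]]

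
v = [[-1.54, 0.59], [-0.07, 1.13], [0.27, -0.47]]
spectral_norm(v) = 1.82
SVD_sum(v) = [[-1.26, 0.96], [-0.59, 0.45], [0.4, -0.30]] + [[-0.28, -0.37], [0.52, 0.68], [-0.13, -0.17]]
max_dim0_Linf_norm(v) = 1.54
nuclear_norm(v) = 2.81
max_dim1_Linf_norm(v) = 1.54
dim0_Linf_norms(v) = [1.54, 1.13]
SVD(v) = [[-0.87, 0.47], [-0.41, -0.86], [0.28, 0.21]] @ diag([1.8172433628529518, 0.9964570036719568]) @ [[0.79, -0.61], [-0.61, -0.79]]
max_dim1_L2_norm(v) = 1.65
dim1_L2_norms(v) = [1.65, 1.13, 0.54]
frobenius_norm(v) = 2.07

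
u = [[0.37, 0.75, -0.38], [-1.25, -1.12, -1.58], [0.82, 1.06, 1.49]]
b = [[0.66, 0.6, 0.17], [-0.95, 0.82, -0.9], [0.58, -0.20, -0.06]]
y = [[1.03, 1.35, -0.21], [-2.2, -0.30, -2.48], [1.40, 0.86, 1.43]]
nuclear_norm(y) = 5.86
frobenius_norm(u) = 3.19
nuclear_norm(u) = 4.15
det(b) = -0.55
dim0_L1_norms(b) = [2.19, 1.62, 1.13]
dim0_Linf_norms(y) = [2.2, 1.35, 2.48]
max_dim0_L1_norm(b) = 2.19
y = u + b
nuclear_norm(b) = 2.90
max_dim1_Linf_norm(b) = 0.95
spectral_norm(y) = 4.02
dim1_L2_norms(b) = [0.91, 1.54, 0.62]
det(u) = 0.58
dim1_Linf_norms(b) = [0.66, 0.95, 0.58]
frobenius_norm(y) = 4.33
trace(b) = 1.42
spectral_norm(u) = 3.06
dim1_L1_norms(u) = [1.5, 3.95, 3.37]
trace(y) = 2.16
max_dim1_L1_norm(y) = 4.98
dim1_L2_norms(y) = [1.71, 3.33, 2.18]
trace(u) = 0.74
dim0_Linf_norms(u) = [1.25, 1.12, 1.58]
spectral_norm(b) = 1.63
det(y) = 1.62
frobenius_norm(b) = 1.89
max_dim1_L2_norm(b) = 1.54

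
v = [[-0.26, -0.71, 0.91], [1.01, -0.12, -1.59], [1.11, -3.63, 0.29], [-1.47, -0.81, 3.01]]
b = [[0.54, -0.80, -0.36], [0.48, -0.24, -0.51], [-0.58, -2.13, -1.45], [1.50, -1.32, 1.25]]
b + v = [[0.28,  -1.51,  0.55],[1.49,  -0.36,  -2.1],[0.53,  -5.76,  -1.16],[0.03,  -2.13,  4.26]]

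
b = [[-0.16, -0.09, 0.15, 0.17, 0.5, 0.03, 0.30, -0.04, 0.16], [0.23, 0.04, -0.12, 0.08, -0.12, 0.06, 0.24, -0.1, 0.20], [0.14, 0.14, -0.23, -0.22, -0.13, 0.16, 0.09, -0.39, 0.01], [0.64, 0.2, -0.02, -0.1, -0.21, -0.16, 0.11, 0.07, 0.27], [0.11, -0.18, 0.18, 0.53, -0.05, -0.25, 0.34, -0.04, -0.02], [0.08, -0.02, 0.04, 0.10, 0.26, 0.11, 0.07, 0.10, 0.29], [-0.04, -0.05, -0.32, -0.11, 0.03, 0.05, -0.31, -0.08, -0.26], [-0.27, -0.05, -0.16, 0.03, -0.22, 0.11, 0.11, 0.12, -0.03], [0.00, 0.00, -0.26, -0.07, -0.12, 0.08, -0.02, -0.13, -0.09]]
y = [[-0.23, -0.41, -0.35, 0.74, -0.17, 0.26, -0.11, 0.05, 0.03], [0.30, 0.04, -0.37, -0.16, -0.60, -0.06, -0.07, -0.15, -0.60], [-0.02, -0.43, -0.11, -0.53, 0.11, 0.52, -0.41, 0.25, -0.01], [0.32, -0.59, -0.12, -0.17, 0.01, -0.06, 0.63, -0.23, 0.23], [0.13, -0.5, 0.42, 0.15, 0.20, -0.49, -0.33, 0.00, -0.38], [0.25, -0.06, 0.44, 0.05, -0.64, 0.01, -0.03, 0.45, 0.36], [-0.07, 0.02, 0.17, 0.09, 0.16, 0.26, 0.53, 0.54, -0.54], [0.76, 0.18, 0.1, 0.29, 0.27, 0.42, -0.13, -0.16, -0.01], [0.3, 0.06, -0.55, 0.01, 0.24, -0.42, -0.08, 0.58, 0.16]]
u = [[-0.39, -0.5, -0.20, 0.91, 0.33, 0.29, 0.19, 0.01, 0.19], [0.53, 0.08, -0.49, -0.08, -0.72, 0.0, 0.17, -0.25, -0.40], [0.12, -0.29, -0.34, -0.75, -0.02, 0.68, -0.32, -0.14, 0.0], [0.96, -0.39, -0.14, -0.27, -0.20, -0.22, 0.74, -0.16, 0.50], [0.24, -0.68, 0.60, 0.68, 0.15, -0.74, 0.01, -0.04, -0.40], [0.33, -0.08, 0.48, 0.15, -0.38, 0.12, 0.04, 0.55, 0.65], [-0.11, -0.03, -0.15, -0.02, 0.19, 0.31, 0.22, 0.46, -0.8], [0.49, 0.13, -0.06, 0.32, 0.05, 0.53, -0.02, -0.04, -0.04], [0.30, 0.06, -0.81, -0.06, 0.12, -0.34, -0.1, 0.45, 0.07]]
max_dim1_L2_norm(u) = 1.44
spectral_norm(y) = 1.01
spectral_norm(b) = 1.03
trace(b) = -0.67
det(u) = -1.17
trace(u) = -0.40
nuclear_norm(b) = 4.04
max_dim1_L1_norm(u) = 3.58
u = b + y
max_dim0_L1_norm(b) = 1.67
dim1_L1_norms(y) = [2.35, 2.35, 2.39, 2.36, 2.6, 2.29, 2.38, 2.32, 2.4]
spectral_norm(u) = 1.83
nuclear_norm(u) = 9.87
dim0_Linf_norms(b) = [0.64, 0.2, 0.32, 0.53, 0.5, 0.25, 0.34, 0.39, 0.29]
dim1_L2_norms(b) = [0.67, 0.45, 0.59, 0.79, 0.74, 0.44, 0.54, 0.44, 0.34]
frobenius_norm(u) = 3.52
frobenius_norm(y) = 3.00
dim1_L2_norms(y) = [1.0, 1.0, 1.0, 1.0, 1.0, 1.0, 1.0, 1.0, 1.0]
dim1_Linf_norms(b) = [0.5, 0.24, 0.39, 0.64, 0.53, 0.29, 0.32, 0.27, 0.26]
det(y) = -1.00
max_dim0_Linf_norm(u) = 0.96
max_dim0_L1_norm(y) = 2.63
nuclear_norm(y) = 9.00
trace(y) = 0.27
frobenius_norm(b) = 1.72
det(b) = -0.00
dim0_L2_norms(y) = [1.0, 1.0, 1.0, 1.0, 1.0, 1.0, 1.0, 1.0, 1.0]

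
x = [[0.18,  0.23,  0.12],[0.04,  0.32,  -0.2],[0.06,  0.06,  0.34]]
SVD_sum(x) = [[0.05, 0.17, -0.08], [0.09, 0.33, -0.16], [-0.02, -0.07, 0.03]] + [[0.08, 0.08, 0.21], [-0.02, -0.02, -0.05], [0.12, 0.11, 0.3]] + [[0.05, -0.02, -0.01],  [-0.03, 0.01, 0.01],  [-0.04, 0.02, 0.01]]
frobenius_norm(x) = 0.61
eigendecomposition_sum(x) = [[0.06+0.00j, (-0.05-0j), -0.07+0.00j],[-0.02+0.00j, (0.01+0j), 0.02+0.00j],[-0.01+0.00j, (0.01+0j), 0.01+0.00j]] + [[0.06+0.00j, 0.14-0.09j, (0.09+0.19j)], [(0.03+0.05j), 0.15+0.07j, (-0.11+0.18j)], [(0.04-0.03j), 0.03-0.13j, 0.16+0.06j]] + [[(0.06-0j), 0.14+0.09j, 0.09-0.19j], [(0.03-0.05j), (0.15-0.07j), -0.11-0.18j], [0.04+0.03j, (0.03+0.13j), 0.16-0.06j]]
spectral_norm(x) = 0.43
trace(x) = 0.84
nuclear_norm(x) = 0.93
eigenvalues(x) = [(0.09+0j), (0.38+0.12j), (0.38-0.12j)]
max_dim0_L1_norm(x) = 0.66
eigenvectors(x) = [[-0.94+0.00j, 0.33-0.51j, 0.33+0.51j], [(0.3+0j), 0.62+0.00j, (0.62-0j)], [(0.15+0j), -0.11-0.49j, -0.11+0.49j]]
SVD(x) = [[-0.45, 0.58, -0.68], [-0.87, -0.13, 0.47], [0.18, 0.80, 0.57]] @ diag([0.427872719576039, 0.4213448872347785, 0.07676862538639105]) @ [[-0.25,-0.87,0.42], [0.35,0.33,0.88], [-0.90,0.36,0.22]]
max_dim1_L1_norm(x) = 0.56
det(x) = 0.01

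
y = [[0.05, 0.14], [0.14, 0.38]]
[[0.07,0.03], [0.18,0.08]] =y @ [[0.6,0.26], [0.26,0.11]]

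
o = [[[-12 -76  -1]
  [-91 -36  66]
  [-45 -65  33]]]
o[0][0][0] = -12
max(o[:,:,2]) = 66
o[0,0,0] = -12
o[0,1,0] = -91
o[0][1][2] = 66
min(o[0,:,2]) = -1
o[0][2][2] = 33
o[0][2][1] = -65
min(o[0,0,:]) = -76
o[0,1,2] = 66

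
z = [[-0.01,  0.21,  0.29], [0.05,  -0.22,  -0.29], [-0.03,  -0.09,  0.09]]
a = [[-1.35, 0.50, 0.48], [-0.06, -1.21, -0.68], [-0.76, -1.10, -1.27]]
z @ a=[[-0.22, -0.58, -0.52], [0.17, 0.61, 0.54], [-0.02, -0.01, -0.07]]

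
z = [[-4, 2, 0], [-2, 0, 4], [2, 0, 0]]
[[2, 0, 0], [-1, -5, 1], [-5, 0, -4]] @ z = [[-8, 4, 0], [16, -2, -20], [12, -10, 0]]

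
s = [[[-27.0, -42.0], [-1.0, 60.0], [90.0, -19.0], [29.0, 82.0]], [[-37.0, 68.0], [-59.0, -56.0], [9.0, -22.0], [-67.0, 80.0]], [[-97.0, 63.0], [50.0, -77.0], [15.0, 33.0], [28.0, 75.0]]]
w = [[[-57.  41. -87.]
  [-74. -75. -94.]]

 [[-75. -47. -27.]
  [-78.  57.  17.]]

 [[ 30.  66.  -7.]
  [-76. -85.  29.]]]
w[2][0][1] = 66.0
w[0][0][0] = -57.0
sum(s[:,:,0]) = -67.0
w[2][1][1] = -85.0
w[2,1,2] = 29.0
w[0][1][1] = -75.0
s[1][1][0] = -59.0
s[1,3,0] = -67.0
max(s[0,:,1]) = 82.0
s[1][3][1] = 80.0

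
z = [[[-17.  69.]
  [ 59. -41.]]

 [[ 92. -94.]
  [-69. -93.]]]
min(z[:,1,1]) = -93.0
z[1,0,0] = 92.0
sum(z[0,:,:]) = 70.0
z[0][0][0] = -17.0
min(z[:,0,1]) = -94.0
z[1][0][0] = 92.0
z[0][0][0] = -17.0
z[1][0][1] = -94.0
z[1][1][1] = -93.0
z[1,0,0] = 92.0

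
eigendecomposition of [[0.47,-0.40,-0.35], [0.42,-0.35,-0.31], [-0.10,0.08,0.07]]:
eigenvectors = [[-0.72, 0.48, 0.58], [-0.67, 0.82, -0.03], [0.17, -0.31, 0.82]]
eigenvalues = [0.18, 0.01, -0.0]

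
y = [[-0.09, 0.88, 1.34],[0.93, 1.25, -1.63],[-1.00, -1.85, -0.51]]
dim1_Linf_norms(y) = [1.34, 1.63, 1.85]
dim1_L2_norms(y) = [1.61, 2.25, 2.16]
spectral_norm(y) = 2.72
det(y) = 1.55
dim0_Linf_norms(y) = [1.0, 1.85, 1.63]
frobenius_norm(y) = 3.51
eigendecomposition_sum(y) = [[0.0,  0.0,  -0.0], [1.00,  1.91,  -0.63], [-0.65,  -1.25,  0.41]] + [[-1.85, -1.79, -2.74], [1.01, 0.98, 1.50], [0.14, 0.13, 0.20]] + [[1.76,  2.67,  4.08],[-1.08,  -1.64,  -2.5],[-0.48,  -0.73,  -1.12]]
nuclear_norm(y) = 5.19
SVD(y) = [[-0.17, -0.69, -0.70],[-0.66, 0.61, -0.43],[0.73, 0.39, -0.56]] @ diag([2.7233905020142153, 2.2048824255435213, 0.258142718409956]) @ [[-0.49, -0.85, 0.18], [0.11, -0.26, -0.96], [0.87, -0.45, 0.22]]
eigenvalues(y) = [2.32, -0.67, -1.0]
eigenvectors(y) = [[0.00, 0.88, -0.83], [0.84, -0.48, 0.51], [-0.55, -0.06, 0.23]]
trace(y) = 0.65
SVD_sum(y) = [[0.23, 0.40, -0.08],[0.88, 1.55, -0.32],[-0.97, -1.69, 0.35]] + [[-0.16, 0.4, 1.46], [0.14, -0.35, -1.29], [0.09, -0.22, -0.83]] + [[-0.16, 0.08, -0.04],[-0.1, 0.05, -0.02],[-0.13, 0.07, -0.03]]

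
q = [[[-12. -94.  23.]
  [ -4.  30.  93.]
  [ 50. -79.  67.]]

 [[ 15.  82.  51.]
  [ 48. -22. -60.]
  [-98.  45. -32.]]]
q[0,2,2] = 67.0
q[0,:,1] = [-94.0, 30.0, -79.0]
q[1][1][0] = 48.0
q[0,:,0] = [-12.0, -4.0, 50.0]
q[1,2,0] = -98.0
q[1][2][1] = 45.0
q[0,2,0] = 50.0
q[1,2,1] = 45.0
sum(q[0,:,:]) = 74.0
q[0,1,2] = 93.0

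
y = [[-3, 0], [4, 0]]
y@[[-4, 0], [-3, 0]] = [[12, 0], [-16, 0]]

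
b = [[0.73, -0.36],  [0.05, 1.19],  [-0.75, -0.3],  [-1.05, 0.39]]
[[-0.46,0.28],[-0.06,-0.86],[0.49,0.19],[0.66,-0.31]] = b@[[-0.64,0.03], [-0.02,-0.72]]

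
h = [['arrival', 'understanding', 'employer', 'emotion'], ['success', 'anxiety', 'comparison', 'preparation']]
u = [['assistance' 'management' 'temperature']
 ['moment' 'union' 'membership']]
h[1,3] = 'preparation'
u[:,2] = ['temperature', 'membership']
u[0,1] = 'management'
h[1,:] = ['success', 'anxiety', 'comparison', 'preparation']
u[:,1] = ['management', 'union']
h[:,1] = ['understanding', 'anxiety']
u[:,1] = ['management', 'union']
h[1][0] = 'success'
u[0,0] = 'assistance'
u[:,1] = ['management', 'union']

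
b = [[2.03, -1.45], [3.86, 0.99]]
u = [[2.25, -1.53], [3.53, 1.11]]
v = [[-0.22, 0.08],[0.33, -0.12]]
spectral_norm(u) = 4.19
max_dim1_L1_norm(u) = 4.64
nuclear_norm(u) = 6.07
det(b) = 7.61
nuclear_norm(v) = 0.42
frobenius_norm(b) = 4.70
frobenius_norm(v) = 0.42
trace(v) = -0.34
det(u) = 7.90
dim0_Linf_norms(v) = [0.33, 0.12]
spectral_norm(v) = 0.42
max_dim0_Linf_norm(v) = 0.33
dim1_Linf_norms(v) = [0.22, 0.33]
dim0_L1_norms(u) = [5.78, 2.64]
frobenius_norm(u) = 4.59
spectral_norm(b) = 4.37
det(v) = -0.00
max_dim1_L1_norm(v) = 0.45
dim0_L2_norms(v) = [0.4, 0.14]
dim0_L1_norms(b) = [5.89, 2.44]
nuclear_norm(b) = 6.11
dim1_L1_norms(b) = [3.48, 4.85]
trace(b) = 3.02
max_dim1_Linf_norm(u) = 3.53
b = u + v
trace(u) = 3.36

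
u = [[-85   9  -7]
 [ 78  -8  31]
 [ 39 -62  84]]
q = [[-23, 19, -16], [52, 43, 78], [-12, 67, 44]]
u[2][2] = 84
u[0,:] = [-85, 9, -7]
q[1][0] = 52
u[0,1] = 9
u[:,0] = [-85, 78, 39]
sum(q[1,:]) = 173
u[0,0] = -85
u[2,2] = 84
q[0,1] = 19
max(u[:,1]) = 9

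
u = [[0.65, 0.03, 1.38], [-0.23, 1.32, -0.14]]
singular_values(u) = [1.57, 1.29]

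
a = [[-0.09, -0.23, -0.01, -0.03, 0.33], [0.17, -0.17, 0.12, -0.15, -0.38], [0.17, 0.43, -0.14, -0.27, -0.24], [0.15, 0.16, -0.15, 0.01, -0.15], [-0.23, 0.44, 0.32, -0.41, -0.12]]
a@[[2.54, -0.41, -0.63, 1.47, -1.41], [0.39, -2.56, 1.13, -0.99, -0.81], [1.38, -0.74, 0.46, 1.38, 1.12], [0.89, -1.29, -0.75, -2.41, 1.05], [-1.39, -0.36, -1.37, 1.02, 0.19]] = [[-0.82, 0.55, -0.64, 0.49, 0.33], [0.93, 0.61, 0.39, 0.56, -0.2], [0.5, -0.63, 0.85, 0.04, -1.07], [0.45, -0.32, 0.22, -0.32, -0.53], [-0.17, -0.7, 1.26, 0.53, -0.13]]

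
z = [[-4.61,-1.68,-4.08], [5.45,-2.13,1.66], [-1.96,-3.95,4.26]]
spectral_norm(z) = 8.24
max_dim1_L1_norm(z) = 10.37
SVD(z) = [[-0.72, 0.17, 0.68], [0.68, -0.04, 0.73], [0.15, 0.99, -0.09]] @ diag([8.24118019994617, 6.092245038133312, 3.205479575251614]) @ [[0.82, -0.10, 0.57],[-0.48, -0.67, 0.57],[0.33, -0.73, -0.6]]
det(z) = 160.94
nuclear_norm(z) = 17.54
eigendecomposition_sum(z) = [[-2.69+0.64j, (-1.22-1.79j), -1.16+0.13j],  [(2.66+2.57j), (-1.13+2.67j), 0.98+1.21j],  [-0.02+1.39j, (-1.02+0.38j), (-0.08+0.58j)]] + [[-2.69-0.64j, -1.22+1.79j, -1.16-0.13j],[(2.66-2.57j), (-1.13-2.67j), 0.98-1.21j],[-0.02-1.39j, (-1.02-0.38j), (-0.08-0.58j)]] + [[(0.77+0j), (0.76+0j), (-1.76+0j)],[(0.13+0j), 0.13+0.00j, (-0.31+0j)],[-1.92-0.00j, -1.91-0.00j, 4.42-0.00j]]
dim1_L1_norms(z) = [10.37, 9.24, 10.17]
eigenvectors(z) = [[(-0.31+0.48j),(-0.31-0.48j),-0.37+0.00j], [0.77+0.00j,0.77-0.00j,-0.06+0.00j], [0.20+0.21j,(0.2-0.21j),(0.93+0j)]]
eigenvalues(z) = [(-3.9+3.88j), (-3.9-3.88j), (5.32+0j)]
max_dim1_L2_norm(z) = 6.38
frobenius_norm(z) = 10.74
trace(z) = -2.48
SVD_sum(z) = [[-4.83, 0.59, -3.37], [4.58, -0.56, 3.19], [1.00, -0.12, 0.69]] + [[-0.49, -0.68, 0.58],[0.11, 0.16, -0.13],[-2.87, -4.03, 3.4]] + [[0.70,  -1.59,  -1.29], [0.76,  -1.72,  -1.40], [-0.09,  0.20,  0.17]]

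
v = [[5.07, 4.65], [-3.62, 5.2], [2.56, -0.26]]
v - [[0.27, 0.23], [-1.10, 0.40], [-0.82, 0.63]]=[[4.80, 4.42], [-2.52, 4.80], [3.38, -0.89]]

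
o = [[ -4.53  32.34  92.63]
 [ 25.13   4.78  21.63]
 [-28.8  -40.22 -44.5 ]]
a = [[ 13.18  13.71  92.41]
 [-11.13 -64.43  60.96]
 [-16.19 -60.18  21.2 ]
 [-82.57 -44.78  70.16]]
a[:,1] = [13.71, -64.43, -60.18, -44.78]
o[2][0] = -28.8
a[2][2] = 21.2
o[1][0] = 25.13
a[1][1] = -64.43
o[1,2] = 21.63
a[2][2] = 21.2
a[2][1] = -60.18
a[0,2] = 92.41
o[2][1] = -40.22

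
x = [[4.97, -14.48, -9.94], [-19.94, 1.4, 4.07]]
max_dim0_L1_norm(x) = 24.91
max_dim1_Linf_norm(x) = 19.94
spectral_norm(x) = 23.23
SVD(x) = [[-0.61, 0.79], [0.79, 0.61]] @ diag([23.23306627909074, 14.475083117943646]) @ [[-0.81, 0.43, 0.40], [-0.57, -0.73, -0.37]]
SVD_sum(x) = [[11.51,-6.1,-5.69], [-14.88,7.88,7.36]] + [[-6.54, -8.38, -4.25], [-5.06, -6.48, -3.29]]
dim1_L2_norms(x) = [18.25, 20.4]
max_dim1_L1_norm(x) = 29.39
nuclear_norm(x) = 37.71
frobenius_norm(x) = 27.37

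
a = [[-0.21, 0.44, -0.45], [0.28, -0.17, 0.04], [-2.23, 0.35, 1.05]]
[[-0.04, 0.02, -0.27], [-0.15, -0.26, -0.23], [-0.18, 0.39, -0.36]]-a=[[0.17,-0.42,0.18], [-0.43,-0.09,-0.27], [2.05,0.04,-1.41]]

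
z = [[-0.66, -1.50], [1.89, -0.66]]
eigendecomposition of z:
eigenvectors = [[0.00+0.67j, 0.00-0.67j], [0.75+0.00j, (0.75-0j)]]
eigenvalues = [(-0.66+1.68j), (-0.66-1.68j)]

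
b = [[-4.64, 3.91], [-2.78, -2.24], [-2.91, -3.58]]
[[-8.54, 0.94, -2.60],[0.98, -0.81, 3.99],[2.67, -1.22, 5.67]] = b@ [[0.72,0.05,-0.46], [-1.33,0.3,-1.21]]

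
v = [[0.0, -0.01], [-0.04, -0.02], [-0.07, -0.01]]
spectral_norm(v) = 0.08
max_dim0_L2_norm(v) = 0.08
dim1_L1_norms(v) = [0.01, 0.06, 0.08]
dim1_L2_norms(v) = [0.01, 0.04, 0.07]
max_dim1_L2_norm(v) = 0.07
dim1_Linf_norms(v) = [0.01, 0.04, 0.07]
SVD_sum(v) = [[-0.0, -0.00], [-0.04, -0.01], [-0.07, -0.02]] + [[0.0, -0.01], [0.00, -0.01], [-0.0, 0.01]]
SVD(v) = [[0.03, -0.63], [0.53, -0.65], [0.85, 0.42]] @ diag([0.08282183376788142, 0.015509476178305233]) @ [[-0.97, -0.23],[-0.23, 0.97]]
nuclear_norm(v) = 0.10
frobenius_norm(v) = 0.08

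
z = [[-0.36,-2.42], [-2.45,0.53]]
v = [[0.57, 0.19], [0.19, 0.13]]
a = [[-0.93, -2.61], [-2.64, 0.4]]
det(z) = -6.12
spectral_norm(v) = 0.64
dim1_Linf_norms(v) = [0.57, 0.19]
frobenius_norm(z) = 3.50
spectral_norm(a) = 2.97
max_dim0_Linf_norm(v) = 0.57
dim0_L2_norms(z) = [2.48, 2.48]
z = v + a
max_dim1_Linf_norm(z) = 2.45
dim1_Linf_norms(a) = [2.61, 2.64]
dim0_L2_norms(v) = [0.6, 0.23]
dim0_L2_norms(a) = [2.8, 2.64]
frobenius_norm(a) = 3.85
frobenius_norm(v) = 0.64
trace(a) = -0.53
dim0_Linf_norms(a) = [2.64, 2.61]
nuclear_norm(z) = 4.95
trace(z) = 0.17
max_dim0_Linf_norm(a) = 2.64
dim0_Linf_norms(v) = [0.57, 0.19]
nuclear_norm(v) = 0.70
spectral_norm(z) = 2.56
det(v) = 0.04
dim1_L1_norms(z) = [2.78, 2.98]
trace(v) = 0.70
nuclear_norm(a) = 5.42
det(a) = -7.26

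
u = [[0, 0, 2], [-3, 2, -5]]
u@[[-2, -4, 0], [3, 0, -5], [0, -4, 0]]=[[0, -8, 0], [12, 32, -10]]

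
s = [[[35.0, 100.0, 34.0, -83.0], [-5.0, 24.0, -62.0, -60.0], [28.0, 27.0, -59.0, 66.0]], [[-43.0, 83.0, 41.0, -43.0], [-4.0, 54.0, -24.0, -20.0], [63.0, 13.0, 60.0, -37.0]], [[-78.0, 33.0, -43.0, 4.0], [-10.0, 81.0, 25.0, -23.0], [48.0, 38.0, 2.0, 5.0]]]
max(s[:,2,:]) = 66.0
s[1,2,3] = -37.0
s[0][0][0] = 35.0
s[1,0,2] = 41.0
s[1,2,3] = -37.0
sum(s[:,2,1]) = 78.0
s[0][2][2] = -59.0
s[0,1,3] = -60.0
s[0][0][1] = 100.0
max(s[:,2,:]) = 66.0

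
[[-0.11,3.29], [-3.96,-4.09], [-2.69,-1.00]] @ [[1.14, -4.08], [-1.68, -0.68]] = [[-5.65, -1.79], [2.36, 18.94], [-1.39, 11.66]]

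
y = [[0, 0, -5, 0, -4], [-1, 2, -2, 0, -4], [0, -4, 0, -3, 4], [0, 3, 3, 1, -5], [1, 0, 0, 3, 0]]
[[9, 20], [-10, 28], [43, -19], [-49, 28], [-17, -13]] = y @ [[-2, -4], [-3, 2], [-5, 0], [-5, -3], [4, -5]]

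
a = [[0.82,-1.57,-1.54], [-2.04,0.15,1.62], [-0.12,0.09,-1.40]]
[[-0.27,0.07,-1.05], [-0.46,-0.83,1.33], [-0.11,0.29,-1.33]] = a@[[0.3, 0.26, 0.07], [0.26, 0.3, -0.21], [0.07, -0.21, 0.93]]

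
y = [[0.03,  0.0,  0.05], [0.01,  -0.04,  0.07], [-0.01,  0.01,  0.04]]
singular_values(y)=[0.1, 0.03, 0.03]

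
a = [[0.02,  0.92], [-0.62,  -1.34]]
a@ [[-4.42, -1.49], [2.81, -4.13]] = [[2.5, -3.83], [-1.03, 6.46]]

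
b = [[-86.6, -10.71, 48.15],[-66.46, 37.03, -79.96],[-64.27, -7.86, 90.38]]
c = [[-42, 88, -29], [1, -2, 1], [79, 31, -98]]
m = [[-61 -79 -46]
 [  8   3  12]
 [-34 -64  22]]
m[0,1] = -79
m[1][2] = 12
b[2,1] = -7.86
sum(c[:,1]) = 117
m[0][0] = -61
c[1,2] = 1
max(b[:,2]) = 90.38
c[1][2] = 1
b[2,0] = -64.27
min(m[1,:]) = 3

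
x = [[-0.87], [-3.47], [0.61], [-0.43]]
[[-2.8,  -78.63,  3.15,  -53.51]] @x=[[300.21]]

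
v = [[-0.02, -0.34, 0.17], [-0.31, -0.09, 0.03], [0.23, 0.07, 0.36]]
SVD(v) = [[-0.13, 0.88, 0.45], [0.45, 0.46, -0.77], [-0.89, 0.10, -0.45]] @ diag([0.47515258017668255, 0.41298264322978484, 0.20267057492981475]) @ [[-0.71, -0.12, -0.69], [-0.33, -0.81, 0.49], [0.62, -0.57, -0.54]]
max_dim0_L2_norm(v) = 0.4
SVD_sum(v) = [[0.04, 0.01, 0.04], [-0.15, -0.03, -0.15], [0.30, 0.05, 0.29]] + [[-0.12,  -0.29,  0.18], [-0.06,  -0.15,  0.09], [-0.01,  -0.03,  0.02]] + [[0.06,-0.05,-0.05],  [-0.1,0.09,0.08],  [-0.06,0.05,0.05]]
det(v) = -0.04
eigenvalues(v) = [-0.42, 0.21, 0.46]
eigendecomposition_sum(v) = [[-0.19,  -0.21,  0.05],  [-0.19,  -0.21,  0.05],  [0.07,  0.08,  -0.02]] + [[0.06, -0.08, -0.05], [-0.07, 0.09, 0.06], [-0.06, 0.08, 0.05]] + [[0.11, -0.05, 0.17], [-0.05, 0.02, -0.08], [0.22, -0.09, 0.33]]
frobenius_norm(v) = 0.66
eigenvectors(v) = [[0.69, 0.55, 0.45], [0.67, -0.64, -0.21], [-0.26, -0.54, 0.87]]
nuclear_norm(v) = 1.09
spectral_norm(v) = 0.48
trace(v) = 0.25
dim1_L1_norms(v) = [0.53, 0.43, 0.66]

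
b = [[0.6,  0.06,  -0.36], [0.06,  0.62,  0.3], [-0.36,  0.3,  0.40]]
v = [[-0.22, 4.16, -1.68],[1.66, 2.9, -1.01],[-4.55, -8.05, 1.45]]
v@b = [[0.72, 2.06, 0.66], [1.53, 1.59, -0.13], [-3.74, -4.83, -0.2]]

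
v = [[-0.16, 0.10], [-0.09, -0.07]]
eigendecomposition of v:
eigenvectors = [[0.73+0.00j, (0.73-0j)], [(0.33+0.61j), 0.33-0.61j]]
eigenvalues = [(-0.12+0.08j), (-0.12-0.08j)]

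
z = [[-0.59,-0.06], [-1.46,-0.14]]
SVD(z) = [[-0.37,-0.93],[-0.93,0.37]] @ diag([1.5820524680132129, 0.003160451439565195]) @ [[1.00,0.1],[-0.1,1.0]]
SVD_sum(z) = [[-0.59, -0.06], [-1.46, -0.14]] + [[0.00, -0.00], [-0.00, 0.00]]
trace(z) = -0.73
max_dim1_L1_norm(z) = 1.6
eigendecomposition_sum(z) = [[-0.59, -0.06], [-1.45, -0.15]] + [[0.00, -0.0],[-0.01, 0.01]]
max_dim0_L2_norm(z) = 1.57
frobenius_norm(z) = 1.58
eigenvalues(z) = [-0.74, 0.01]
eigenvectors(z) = [[-0.38, 0.1], [-0.93, -0.99]]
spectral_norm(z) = 1.58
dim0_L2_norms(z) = [1.57, 0.15]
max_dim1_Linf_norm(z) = 1.46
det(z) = -0.01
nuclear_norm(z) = 1.59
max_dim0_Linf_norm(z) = 1.46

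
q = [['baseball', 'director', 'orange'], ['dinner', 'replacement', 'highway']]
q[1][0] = 'dinner'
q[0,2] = 'orange'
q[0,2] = 'orange'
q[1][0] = 'dinner'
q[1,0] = 'dinner'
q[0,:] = ['baseball', 'director', 'orange']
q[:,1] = ['director', 'replacement']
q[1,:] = ['dinner', 'replacement', 'highway']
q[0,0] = 'baseball'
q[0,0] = 'baseball'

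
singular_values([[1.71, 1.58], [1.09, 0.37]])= [2.56, 0.43]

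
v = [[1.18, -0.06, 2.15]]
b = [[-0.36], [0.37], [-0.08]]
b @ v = [[-0.42, 0.02, -0.77], [0.44, -0.02, 0.8], [-0.09, 0.00, -0.17]]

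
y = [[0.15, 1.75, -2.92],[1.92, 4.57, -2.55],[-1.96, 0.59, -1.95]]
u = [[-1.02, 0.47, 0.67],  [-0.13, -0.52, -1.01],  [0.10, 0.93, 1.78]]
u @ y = [[-0.56, 0.76, 0.47], [0.96, -3.20, 3.68], [-1.69, 5.48, -6.13]]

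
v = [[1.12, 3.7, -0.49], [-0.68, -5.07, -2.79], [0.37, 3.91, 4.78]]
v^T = [[1.12,  -0.68,  0.37], [3.70,  -5.07,  3.91], [-0.49,  -2.79,  4.78]]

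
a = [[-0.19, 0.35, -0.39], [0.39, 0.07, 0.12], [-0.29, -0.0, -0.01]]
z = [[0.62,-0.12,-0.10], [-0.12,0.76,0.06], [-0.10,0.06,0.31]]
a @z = [[-0.12, 0.27, -0.08], [0.22, 0.01, 0.00], [-0.18, 0.03, 0.03]]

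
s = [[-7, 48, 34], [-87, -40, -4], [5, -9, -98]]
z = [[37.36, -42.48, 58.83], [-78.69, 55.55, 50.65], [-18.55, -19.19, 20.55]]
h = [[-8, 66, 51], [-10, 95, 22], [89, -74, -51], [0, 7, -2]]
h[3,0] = 0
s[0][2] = 34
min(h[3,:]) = -2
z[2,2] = 20.55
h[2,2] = -51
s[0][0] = -7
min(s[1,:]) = -87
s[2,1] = -9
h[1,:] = [-10, 95, 22]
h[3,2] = -2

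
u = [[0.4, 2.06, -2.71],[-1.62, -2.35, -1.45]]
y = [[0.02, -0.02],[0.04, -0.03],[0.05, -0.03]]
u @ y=[[-0.05, 0.01],[-0.2, 0.15]]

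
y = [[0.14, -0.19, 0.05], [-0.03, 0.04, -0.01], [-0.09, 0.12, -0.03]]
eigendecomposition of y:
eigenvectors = [[0.83, -0.09, -0.58], [-0.18, -0.31, -0.58], [-0.54, -0.94, -0.58]]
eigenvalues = [0.15, 0.0, -0.0]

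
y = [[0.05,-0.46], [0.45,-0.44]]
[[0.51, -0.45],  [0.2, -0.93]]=y@[[-0.73, -1.23], [-1.19, 0.85]]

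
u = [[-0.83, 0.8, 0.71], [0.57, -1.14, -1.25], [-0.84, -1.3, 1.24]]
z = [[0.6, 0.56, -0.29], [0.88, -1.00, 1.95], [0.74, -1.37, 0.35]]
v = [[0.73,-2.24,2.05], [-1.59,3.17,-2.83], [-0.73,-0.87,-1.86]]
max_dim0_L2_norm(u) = 1.91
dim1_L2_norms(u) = [1.35, 1.79, 1.98]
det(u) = 1.59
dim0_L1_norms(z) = [2.22, 2.93, 2.59]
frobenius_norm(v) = 5.92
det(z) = 2.16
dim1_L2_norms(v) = [3.12, 4.54, 2.18]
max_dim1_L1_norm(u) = 3.38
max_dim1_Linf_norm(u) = 1.3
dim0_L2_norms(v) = [1.9, 3.98, 3.96]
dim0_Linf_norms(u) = [0.84, 1.3, 1.25]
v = u @ z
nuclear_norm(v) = 7.88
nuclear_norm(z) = 4.49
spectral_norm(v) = 5.57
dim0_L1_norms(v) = [3.05, 6.28, 6.74]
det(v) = 3.48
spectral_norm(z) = 2.69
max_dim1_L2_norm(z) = 2.36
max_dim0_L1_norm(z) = 2.93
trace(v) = 2.04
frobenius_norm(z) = 2.98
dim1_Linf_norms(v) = [2.24, 3.17, 1.86]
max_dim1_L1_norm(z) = 3.83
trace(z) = -0.05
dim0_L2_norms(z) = [1.3, 1.79, 2.0]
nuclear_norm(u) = 4.55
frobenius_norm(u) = 2.99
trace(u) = -0.73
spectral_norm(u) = 2.30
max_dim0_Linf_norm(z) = 1.95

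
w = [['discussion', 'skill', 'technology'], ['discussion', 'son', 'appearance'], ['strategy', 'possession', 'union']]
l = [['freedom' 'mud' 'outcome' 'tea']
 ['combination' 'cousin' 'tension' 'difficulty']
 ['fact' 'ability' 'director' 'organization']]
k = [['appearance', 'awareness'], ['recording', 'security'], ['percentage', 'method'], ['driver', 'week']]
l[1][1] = 'cousin'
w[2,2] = 'union'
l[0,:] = ['freedom', 'mud', 'outcome', 'tea']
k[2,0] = 'percentage'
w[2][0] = 'strategy'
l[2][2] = 'director'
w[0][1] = 'skill'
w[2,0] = 'strategy'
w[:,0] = ['discussion', 'discussion', 'strategy']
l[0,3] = 'tea'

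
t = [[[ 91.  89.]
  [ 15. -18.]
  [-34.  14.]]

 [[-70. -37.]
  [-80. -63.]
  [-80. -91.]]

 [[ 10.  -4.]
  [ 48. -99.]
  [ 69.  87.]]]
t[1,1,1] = -63.0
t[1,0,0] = -70.0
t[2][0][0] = 10.0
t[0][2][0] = -34.0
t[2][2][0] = 69.0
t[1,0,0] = -70.0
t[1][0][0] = -70.0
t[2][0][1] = -4.0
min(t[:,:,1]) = -99.0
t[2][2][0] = 69.0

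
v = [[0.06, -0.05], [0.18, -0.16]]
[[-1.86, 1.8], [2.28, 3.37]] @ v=[[0.21, -0.2],[0.74, -0.65]]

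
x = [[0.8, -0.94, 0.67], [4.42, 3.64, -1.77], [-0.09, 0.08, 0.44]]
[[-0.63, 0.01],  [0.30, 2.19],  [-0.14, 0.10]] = x @ [[-0.24, 0.27], [0.18, 0.38], [-0.40, 0.22]]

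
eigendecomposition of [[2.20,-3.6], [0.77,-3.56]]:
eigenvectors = [[0.99, 0.57], [0.15, 0.82]]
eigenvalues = [1.67, -3.03]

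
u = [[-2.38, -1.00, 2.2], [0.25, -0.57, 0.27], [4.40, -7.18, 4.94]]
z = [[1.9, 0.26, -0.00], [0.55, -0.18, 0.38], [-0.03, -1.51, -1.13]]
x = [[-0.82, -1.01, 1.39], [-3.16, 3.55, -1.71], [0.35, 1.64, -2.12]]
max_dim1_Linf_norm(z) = 1.9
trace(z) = 0.59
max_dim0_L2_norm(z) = 1.98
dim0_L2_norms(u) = [5.01, 7.27, 5.41]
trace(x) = 0.61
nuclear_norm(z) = 4.31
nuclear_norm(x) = 8.21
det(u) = 3.70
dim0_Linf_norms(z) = [1.9, 1.51, 1.13]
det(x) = 2.31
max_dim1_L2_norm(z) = 1.92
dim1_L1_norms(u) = [5.58, 1.09, 16.52]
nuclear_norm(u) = 13.23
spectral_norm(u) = 9.82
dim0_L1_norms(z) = [2.48, 1.95, 1.51]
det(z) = 1.64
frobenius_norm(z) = 2.78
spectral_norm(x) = 5.45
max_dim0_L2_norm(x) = 4.04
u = z @ x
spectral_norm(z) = 2.07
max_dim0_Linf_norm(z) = 1.9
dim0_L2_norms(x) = [3.28, 4.04, 3.06]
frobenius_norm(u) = 10.36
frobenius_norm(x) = 6.04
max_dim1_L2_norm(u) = 9.76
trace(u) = 1.99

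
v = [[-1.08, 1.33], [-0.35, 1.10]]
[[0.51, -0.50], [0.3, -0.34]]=v@[[-0.21, 0.14], [0.21, -0.26]]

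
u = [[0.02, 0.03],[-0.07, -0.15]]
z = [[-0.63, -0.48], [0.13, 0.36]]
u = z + [[0.65, 0.51],[-0.2, -0.51]]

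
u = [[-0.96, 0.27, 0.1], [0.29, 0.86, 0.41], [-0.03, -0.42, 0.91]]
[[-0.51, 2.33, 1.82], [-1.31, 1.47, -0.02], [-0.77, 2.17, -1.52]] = u@[[0.13, -1.85, -1.7], [-0.96, 1.0, 1.13], [-1.28, 2.79, -1.21]]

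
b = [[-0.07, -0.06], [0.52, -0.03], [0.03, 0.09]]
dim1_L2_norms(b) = [0.09, 0.52, 0.09]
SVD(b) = [[-0.13, -0.56],[0.99, -0.12],[0.05, 0.82]] @ diag([0.5258201474874555, 0.11096473537241672]) @ [[1.0, -0.03], [0.03, 1.0]]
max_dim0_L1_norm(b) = 0.62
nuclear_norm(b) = 0.64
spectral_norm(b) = 0.53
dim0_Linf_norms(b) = [0.52, 0.09]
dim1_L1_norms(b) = [0.13, 0.55, 0.12]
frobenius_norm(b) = 0.54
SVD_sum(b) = [[-0.07, 0.00], [0.52, -0.02], [0.03, -0.00]] + [[-0.0,  -0.06], [-0.00,  -0.01], [0.00,  0.09]]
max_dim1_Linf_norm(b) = 0.52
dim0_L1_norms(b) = [0.62, 0.18]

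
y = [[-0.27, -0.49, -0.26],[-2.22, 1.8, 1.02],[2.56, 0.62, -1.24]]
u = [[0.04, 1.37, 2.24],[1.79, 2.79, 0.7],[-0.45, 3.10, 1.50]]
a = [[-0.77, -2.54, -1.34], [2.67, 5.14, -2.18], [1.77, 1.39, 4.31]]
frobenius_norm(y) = 4.25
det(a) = 26.86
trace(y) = 0.29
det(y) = 2.40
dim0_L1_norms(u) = [2.28, 7.26, 4.44]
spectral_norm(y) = 3.83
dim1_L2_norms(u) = [2.63, 3.39, 3.47]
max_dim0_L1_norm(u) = 7.26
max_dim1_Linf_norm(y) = 2.56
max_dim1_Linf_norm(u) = 3.1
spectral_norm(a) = 6.68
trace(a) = 8.68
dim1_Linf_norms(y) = [0.49, 2.22, 2.56]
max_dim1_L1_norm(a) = 9.99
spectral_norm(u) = 5.03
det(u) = 11.21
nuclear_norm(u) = 8.13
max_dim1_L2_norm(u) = 3.47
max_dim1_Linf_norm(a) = 5.14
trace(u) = 4.33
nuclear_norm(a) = 12.53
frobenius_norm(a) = 8.41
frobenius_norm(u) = 5.52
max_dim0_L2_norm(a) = 5.9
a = y @ u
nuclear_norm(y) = 5.98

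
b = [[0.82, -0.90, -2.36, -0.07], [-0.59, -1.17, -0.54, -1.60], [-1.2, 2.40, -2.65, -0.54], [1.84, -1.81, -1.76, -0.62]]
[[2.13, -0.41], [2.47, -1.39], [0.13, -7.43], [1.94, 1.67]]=b @[[-0.88,0.93],[-1.22,-1.31],[-0.74,0.96],[-0.08,1.16]]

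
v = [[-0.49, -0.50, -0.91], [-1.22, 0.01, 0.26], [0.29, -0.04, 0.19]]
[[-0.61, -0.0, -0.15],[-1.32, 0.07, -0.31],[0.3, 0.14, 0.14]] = v @ [[1.08, 0.04, 0.3], [0.18, -0.93, -0.39], [-0.01, 0.49, 0.22]]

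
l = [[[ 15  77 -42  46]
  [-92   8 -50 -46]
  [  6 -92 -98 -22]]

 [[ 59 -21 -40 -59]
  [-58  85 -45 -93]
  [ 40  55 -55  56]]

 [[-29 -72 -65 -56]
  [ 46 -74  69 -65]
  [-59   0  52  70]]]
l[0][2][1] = -92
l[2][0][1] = -72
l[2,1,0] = 46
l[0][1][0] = -92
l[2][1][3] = -65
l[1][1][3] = -93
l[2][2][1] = 0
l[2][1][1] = -74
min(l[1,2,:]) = -55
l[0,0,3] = 46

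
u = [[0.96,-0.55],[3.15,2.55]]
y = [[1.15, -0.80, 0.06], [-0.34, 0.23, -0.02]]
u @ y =[[1.29, -0.89, 0.07], [2.76, -1.93, 0.14]]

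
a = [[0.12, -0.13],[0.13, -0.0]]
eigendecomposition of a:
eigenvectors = [[(0.33+0.63j), 0.33-0.63j],[(0.71+0j), (0.71-0j)]]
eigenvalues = [(0.06+0.12j), (0.06-0.12j)]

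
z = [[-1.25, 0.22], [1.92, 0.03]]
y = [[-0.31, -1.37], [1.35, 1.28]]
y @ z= [[-2.24, -0.11],[0.77, 0.34]]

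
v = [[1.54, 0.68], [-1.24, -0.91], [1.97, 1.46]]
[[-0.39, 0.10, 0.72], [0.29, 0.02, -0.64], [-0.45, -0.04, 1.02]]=v @[[-0.29, 0.20, 0.39], [0.08, -0.3, 0.17]]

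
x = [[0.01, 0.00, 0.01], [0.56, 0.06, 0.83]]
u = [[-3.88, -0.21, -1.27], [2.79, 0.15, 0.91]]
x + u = [[-3.87, -0.21, -1.26], [3.35, 0.21, 1.74]]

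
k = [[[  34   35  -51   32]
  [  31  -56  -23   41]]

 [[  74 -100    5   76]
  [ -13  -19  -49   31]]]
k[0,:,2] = [-51, -23]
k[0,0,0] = 34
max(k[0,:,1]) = 35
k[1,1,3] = 31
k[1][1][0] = -13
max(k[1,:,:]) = 76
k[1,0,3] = 76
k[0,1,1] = -56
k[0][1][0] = 31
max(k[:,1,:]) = 41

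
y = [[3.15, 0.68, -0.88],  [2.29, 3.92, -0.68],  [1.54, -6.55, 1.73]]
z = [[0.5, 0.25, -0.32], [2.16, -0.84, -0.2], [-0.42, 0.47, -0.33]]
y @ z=[[3.41, -0.20, -0.85],[9.90, -3.04, -1.29],[-14.10, 6.70, 0.25]]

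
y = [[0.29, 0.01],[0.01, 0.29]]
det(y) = 0.08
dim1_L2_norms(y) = [0.29, 0.29]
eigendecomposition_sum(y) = [[0.15, 0.15], [0.15, 0.15]] + [[0.14, -0.14], [-0.14, 0.14]]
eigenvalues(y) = [0.3, 0.28]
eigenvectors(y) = [[0.71, -0.71],[0.71, 0.71]]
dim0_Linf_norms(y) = [0.29, 0.29]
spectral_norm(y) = 0.30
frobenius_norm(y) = 0.41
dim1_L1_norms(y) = [0.3, 0.3]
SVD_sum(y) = [[0.15, 0.15], [0.15, 0.15]] + [[0.14,  -0.14], [-0.14,  0.14]]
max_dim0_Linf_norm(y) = 0.29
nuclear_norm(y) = 0.58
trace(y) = 0.58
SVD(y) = [[-0.71, -0.71], [-0.71, 0.71]] @ diag([0.29999999999999993, 0.28]) @ [[-0.71,-0.71], [-0.71,0.71]]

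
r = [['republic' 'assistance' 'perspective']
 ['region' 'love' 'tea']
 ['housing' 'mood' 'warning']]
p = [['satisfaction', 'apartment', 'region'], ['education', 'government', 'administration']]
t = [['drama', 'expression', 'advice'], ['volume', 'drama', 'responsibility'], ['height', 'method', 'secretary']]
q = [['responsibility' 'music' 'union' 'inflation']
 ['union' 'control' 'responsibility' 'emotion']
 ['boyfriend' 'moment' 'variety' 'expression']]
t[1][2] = 'responsibility'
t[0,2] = 'advice'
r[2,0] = 'housing'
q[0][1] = 'music'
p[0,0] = 'satisfaction'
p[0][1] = 'apartment'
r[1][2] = 'tea'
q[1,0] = 'union'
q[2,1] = 'moment'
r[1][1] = 'love'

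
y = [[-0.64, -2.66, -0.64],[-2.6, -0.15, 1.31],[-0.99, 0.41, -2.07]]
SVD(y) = [[-0.64, -0.68, 0.36], [-0.76, 0.62, -0.18], [-0.10, -0.39, -0.92]] @ diag([3.0814853050789526, 2.6973756810874794, 2.2483577895122315]) @ [[0.81, 0.57, -0.13], [-0.29, 0.58, 0.76], [0.51, -0.58, 0.64]]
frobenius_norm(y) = 4.67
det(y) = 18.69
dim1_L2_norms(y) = [2.81, 2.92, 2.33]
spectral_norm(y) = 3.08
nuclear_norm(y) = 8.03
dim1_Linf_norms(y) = [2.66, 2.6, 2.07]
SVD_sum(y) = [[-1.59, -1.13, 0.25], [-1.90, -1.35, 0.3], [-0.25, -0.17, 0.04]] + [[0.54, -1.07, -1.40], [-0.49, 0.97, 1.27], [0.31, -0.61, -0.8]] + [[0.41,-0.47,0.51], [-0.21,0.23,-0.26], [-1.05,1.19,-1.31]]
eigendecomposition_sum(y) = [[1.09+0.00j, (-1.16+0j), (-0.48+0j)], [(-1.23-0j), 1.29-0.00j, (0.54-0j)], [(-0.34-0j), (0.36-0j), 0.15-0.00j]] + [[(-0.87-0.94j), (-0.75-1.36j), (-0.08+1.83j)], [-0.69-0.30j, (-0.72-0.55j), 0.39+1.00j], [(-0.32-1.42j), 0.02-1.76j, (-1.11+1.76j)]] + [[-0.87+0.94j, -0.75+1.36j, (-0.08-1.83j)], [(-0.69+0.3j), (-0.72+0.55j), (0.39-1j)], [(-0.32+1.42j), 0.02+1.76j, (-1.11-1.76j)]]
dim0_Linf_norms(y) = [2.6, 2.66, 2.07]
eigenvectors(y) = [[0.65+0.00j, (-0.53+0.31j), -0.53-0.31j], [-0.73+0.00j, (-0.22+0.29j), -0.22-0.29j], [-0.20+0.00j, (-0.7+0j), (-0.7-0j)]]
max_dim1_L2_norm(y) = 2.92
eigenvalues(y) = [(2.54+0j), (-2.7+0.26j), (-2.7-0.26j)]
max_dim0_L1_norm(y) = 4.23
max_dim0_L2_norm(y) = 2.85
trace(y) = -2.86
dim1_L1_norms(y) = [3.94, 4.06, 3.47]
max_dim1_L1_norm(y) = 4.06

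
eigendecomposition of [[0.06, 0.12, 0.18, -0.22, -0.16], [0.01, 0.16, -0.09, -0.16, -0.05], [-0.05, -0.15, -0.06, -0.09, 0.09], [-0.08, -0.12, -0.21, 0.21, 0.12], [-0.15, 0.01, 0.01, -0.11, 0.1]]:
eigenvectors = [[-0.36, -0.72, 0.57, -0.0, 0.01], [0.4, -0.16, 0.56, -0.51, 0.85], [0.71, -0.05, -0.16, -0.09, -0.52], [0.45, -0.02, -0.57, 0.24, 0.07], [-0.05, -0.68, -0.07, -0.82, -0.06]]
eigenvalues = [-0.18, -0.06, 0.37, 0.14, 0.21]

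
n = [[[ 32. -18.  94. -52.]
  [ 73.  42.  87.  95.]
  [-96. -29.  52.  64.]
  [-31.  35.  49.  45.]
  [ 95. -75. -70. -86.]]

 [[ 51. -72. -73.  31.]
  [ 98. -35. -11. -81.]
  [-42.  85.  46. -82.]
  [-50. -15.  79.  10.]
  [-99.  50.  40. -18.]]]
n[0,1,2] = 87.0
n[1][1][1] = -35.0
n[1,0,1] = -72.0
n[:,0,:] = [[32.0, -18.0, 94.0, -52.0], [51.0, -72.0, -73.0, 31.0]]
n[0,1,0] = 73.0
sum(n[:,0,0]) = 83.0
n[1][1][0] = 98.0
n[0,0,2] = 94.0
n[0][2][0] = -96.0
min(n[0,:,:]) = -96.0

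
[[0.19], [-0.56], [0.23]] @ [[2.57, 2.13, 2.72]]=[[0.49, 0.4, 0.52],[-1.44, -1.19, -1.52],[0.59, 0.49, 0.63]]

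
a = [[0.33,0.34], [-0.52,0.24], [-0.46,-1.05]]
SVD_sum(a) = [[0.21, 0.40], [-0.01, -0.02], [-0.52, -1.02]] + [[0.12, -0.06], [-0.51, 0.26], [0.06, -0.03]]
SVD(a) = [[-0.37, 0.24], [0.02, -0.97], [0.93, 0.11]] @ diag([1.2309019014152256, 0.5928579164457383]) @ [[-0.45, -0.89], [0.89, -0.45]]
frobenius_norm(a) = 1.37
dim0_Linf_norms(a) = [0.52, 1.05]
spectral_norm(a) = 1.23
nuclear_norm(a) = 1.82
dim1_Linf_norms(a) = [0.34, 0.52, 1.05]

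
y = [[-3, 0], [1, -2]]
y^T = [[-3, 1], [0, -2]]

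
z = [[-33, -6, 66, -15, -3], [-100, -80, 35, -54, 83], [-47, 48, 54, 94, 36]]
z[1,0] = -100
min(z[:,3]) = -54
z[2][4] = 36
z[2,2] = 54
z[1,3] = -54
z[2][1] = 48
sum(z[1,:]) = -116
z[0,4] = -3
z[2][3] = 94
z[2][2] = 54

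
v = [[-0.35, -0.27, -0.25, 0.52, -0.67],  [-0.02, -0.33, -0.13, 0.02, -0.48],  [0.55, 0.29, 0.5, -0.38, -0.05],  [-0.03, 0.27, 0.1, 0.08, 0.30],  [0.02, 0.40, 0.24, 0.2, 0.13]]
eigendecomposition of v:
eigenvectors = [[(-0.33+0.23j), -0.33-0.23j, (0.79+0j), 0.66+0.00j, (0.34+0j)], [(-0.08+0.32j), (-0.08-0.32j), 0.17+0.00j, -0.39+0.00j, 0.54+0.00j], [0.73+0.00j, (0.73-0j), (-0.58+0j), (-0.04+0j), (-0.75+0j)], [0.04-0.26j, (0.04+0.26j), (-0+0j), 0.58+0.00j, (-0.09+0j)], [(0.21-0.29j), (0.21+0.29j), (0.12+0j), (0.27+0j), (-0.17+0j)]]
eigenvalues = [(0.18+0.46j), (0.18-0.46j), (-0.33+0j), (-0+0j), (-0.01+0j)]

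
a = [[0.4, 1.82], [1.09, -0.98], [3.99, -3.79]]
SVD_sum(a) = [[-0.72, 0.75], [1.01, -1.06], [3.80, -3.97]] + [[1.12,  1.07], [0.08,  0.08], [0.19,  0.18]]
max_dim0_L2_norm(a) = 4.32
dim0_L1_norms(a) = [5.48, 6.59]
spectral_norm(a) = 5.78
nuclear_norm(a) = 7.36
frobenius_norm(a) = 5.99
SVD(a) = [[0.18, 0.98], [-0.25, 0.07], [-0.95, 0.17]] @ diag([5.781867086330392, 1.5732491843345489]) @ [[-0.69, 0.72],[0.72, 0.69]]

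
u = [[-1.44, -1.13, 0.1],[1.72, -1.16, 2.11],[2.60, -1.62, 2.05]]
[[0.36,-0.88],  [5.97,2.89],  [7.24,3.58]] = u@[[0.86, 0.76], [-1.29, -0.13], [1.42, 0.68]]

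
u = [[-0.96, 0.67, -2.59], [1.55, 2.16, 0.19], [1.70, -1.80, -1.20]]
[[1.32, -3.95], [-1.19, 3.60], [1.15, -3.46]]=u@[[-0.14, 0.43], [-0.4, 1.21], [-0.56, 1.68]]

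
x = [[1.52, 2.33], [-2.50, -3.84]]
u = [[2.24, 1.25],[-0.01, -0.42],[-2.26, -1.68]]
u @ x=[[0.28, 0.42], [1.03, 1.59], [0.76, 1.19]]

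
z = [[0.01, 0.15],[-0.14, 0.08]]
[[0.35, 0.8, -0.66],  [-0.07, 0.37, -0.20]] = z@[[1.73, 0.4, -1.07],[2.20, 5.28, -4.32]]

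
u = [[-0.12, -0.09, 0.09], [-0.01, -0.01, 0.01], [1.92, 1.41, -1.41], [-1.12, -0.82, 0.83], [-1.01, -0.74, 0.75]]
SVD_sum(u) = [[-0.12, -0.09, 0.09], [-0.01, -0.01, 0.01], [1.92, 1.41, -1.41], [-1.12, -0.82, 0.83], [-1.01, -0.74, 0.75]] + [[0.00, 0.00, 0.0],  [0.0, 0.0, 0.0],  [0.00, 0.0, 0.0],  [0.00, 0.00, 0.00],  [0.0, 0.00, 0.00]] + [[0.0, -0.0, 0.00],[0.00, -0.00, 0.0],[-0.00, 0.0, -0.0],[-0.0, 0.00, -0.0],[0.0, -0.0, 0.0]]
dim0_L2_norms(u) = [2.44, 1.79, 1.8]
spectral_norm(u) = 3.53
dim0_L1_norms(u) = [4.18, 3.07, 3.09]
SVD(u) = [[-0.05,0.05,0.57], [-0.0,0.12,0.80], [0.78,0.61,-0.06], [-0.46,0.51,-0.2], [-0.41,0.59,0.03]] @ diag([3.526941743533714, 0.0085484824583466, 0.0029767712412142383]) @ [[0.69,0.51,-0.51], [0.30,0.44,0.85], [0.65,-0.74,0.15]]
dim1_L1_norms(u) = [0.3, 0.03, 4.74, 2.77, 2.5]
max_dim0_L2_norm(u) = 2.44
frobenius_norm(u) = 3.53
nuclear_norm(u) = 3.54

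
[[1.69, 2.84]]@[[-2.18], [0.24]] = [[-3.00]]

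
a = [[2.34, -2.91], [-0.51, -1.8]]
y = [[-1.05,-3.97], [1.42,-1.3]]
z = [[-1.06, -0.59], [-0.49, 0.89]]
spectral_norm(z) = 1.21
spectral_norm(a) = 3.91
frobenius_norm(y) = 4.54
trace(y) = -2.35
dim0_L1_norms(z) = [1.55, 1.48]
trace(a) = 0.54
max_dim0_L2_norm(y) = 4.18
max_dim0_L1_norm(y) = 5.27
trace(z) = -0.17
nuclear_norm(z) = 2.23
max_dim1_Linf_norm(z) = 1.06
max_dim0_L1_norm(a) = 4.71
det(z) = -1.23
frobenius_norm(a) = 4.18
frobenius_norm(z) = 1.58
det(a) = -5.70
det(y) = 7.00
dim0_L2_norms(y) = [1.77, 4.18]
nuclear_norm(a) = 5.37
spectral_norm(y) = 4.22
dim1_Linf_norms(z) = [1.06, 0.89]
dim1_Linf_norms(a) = [2.91, 1.8]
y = a @ z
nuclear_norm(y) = 5.88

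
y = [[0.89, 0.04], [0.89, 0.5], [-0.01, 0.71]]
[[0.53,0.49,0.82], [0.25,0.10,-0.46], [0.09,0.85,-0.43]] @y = [[0.90, 0.85], [0.32, -0.27], [0.84, 0.12]]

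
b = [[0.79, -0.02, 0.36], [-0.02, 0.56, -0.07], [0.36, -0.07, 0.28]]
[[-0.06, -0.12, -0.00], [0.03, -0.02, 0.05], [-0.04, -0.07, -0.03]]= b@[[-0.01, -0.09, 0.1], [0.03, -0.05, 0.06], [-0.13, -0.14, -0.22]]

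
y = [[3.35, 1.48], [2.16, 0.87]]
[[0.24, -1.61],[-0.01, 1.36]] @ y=[[-2.67, -1.05], [2.90, 1.17]]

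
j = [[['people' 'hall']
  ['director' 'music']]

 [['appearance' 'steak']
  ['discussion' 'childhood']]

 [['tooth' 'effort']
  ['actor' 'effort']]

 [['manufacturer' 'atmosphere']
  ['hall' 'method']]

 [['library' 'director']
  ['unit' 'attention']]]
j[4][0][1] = 'director'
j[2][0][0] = 'tooth'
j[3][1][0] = 'hall'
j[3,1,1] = 'method'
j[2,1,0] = 'actor'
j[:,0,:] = [['people', 'hall'], ['appearance', 'steak'], ['tooth', 'effort'], ['manufacturer', 'atmosphere'], ['library', 'director']]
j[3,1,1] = 'method'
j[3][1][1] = 'method'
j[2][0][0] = 'tooth'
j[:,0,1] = ['hall', 'steak', 'effort', 'atmosphere', 'director']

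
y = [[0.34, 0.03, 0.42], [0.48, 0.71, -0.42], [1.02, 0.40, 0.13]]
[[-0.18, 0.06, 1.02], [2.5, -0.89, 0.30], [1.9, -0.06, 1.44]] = y @ [[1.52,0.73,0.88],[1.44,-1.92,0.81],[-1.77,-0.3,1.67]]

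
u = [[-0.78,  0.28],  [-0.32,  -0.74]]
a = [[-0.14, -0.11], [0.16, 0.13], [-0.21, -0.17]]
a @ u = [[0.14, 0.04], [-0.17, -0.05], [0.22, 0.07]]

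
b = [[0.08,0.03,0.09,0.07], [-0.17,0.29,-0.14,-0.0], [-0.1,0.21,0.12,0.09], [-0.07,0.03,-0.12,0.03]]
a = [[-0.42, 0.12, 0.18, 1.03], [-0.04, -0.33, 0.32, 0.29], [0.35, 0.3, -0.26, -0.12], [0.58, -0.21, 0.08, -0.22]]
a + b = [[-0.34, 0.15, 0.27, 1.1], [-0.21, -0.04, 0.18, 0.29], [0.25, 0.51, -0.14, -0.03], [0.51, -0.18, -0.04, -0.19]]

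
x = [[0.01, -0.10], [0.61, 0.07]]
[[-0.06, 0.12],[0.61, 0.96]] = x@[[0.91, 1.7], [0.74, -1.05]]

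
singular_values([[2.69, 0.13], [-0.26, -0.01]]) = [2.71, 0.0]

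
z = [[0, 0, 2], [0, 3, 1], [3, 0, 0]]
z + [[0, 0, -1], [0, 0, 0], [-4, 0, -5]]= [[0, 0, 1], [0, 3, 1], [-1, 0, -5]]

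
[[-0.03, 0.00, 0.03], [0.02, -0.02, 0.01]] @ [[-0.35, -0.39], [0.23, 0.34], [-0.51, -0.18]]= [[-0.0, 0.01], [-0.02, -0.02]]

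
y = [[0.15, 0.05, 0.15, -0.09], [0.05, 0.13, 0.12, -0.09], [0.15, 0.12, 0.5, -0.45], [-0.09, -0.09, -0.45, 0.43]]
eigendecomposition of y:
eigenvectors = [[-0.21,  -0.77,  -0.53,  0.28], [-0.18,  -0.5,  0.84,  0.08], [-0.71,  -0.0,  -0.08,  -0.70], [0.64,  -0.39,  -0.03,  -0.66]]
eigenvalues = [0.98, 0.14, 0.09, 0.0]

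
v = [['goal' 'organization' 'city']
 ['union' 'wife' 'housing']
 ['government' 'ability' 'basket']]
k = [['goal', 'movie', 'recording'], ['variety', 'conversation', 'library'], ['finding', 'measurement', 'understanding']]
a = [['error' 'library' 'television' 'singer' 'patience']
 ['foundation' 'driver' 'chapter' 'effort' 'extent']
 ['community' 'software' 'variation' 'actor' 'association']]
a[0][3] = 'singer'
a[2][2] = 'variation'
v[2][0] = 'government'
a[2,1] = 'software'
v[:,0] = ['goal', 'union', 'government']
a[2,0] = 'community'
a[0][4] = 'patience'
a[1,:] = ['foundation', 'driver', 'chapter', 'effort', 'extent']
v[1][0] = 'union'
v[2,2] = 'basket'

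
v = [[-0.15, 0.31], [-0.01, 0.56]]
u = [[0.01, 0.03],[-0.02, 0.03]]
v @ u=[[-0.01,  0.00], [-0.01,  0.02]]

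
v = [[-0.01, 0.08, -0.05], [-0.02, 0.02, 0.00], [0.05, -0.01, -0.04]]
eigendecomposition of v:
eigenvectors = [[0.77+0.00j, 0.77-0.00j, 0.57+0.00j], [(0.12+0.2j), (0.12-0.2j), (0.46+0j)], [(0.23-0.55j), 0.23+0.55j, (0.68+0j)]]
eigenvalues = [(-0.01+0.06j), (-0.01-0.06j), (-0+0j)]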